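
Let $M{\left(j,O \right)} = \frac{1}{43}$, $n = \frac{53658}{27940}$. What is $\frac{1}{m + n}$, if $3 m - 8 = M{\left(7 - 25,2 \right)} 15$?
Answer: $\frac{163830}{770561} \approx 0.21261$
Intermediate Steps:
$n = \frac{2439}{1270}$ ($n = 53658 \cdot \frac{1}{27940} = \frac{2439}{1270} \approx 1.9205$)
$M{\left(j,O \right)} = \frac{1}{43}$
$m = \frac{359}{129}$ ($m = \frac{8}{3} + \frac{\frac{1}{43} \cdot 15}{3} = \frac{8}{3} + \frac{1}{3} \cdot \frac{15}{43} = \frac{8}{3} + \frac{5}{43} = \frac{359}{129} \approx 2.7829$)
$\frac{1}{m + n} = \frac{1}{\frac{359}{129} + \frac{2439}{1270}} = \frac{1}{\frac{770561}{163830}} = \frac{163830}{770561}$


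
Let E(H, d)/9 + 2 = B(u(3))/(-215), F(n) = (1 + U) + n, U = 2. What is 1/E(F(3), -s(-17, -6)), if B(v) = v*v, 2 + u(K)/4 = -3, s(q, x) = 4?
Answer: -43/1494 ≈ -0.028782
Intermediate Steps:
u(K) = -20 (u(K) = -8 + 4*(-3) = -8 - 12 = -20)
F(n) = 3 + n (F(n) = (1 + 2) + n = 3 + n)
B(v) = v²
E(H, d) = -1494/43 (E(H, d) = -18 + 9*((-20)²/(-215)) = -18 + 9*(400*(-1/215)) = -18 + 9*(-80/43) = -18 - 720/43 = -1494/43)
1/E(F(3), -s(-17, -6)) = 1/(-1494/43) = -43/1494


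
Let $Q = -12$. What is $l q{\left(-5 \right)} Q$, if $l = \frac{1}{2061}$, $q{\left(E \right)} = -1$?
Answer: $\frac{4}{687} \approx 0.0058224$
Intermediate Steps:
$l = \frac{1}{2061} \approx 0.0004852$
$l q{\left(-5 \right)} Q = \frac{\left(-1\right) \left(-12\right)}{2061} = \frac{1}{2061} \cdot 12 = \frac{4}{687}$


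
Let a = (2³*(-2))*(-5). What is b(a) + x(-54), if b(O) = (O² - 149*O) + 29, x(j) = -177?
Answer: -5668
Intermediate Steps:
a = 80 (a = (8*(-2))*(-5) = -16*(-5) = 80)
b(O) = 29 + O² - 149*O
b(a) + x(-54) = (29 + 80² - 149*80) - 177 = (29 + 6400 - 11920) - 177 = -5491 - 177 = -5668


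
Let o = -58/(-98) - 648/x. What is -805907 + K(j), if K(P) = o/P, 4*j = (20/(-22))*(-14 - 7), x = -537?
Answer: -148440746827/184191 ≈ -8.0591e+5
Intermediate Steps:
j = 105/22 (j = ((20/(-22))*(-14 - 7))/4 = ((20*(-1/22))*(-21))/4 = (-10/11*(-21))/4 = (¼)*(210/11) = 105/22 ≈ 4.7727)
o = 15775/8771 (o = -58/(-98) - 648/(-537) = -58*(-1/98) - 648*(-1/537) = 29/49 + 216/179 = 15775/8771 ≈ 1.7985)
K(P) = 15775/(8771*P)
-805907 + K(j) = -805907 + 15775/(8771*(105/22)) = -805907 + (15775/8771)*(22/105) = -805907 + 69410/184191 = -148440746827/184191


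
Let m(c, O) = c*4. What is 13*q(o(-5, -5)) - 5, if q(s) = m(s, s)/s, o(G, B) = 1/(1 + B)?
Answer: 47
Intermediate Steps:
m(c, O) = 4*c
q(s) = 4 (q(s) = (4*s)/s = 4)
13*q(o(-5, -5)) - 5 = 13*4 - 5 = 52 - 5 = 47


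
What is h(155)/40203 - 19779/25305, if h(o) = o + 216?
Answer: -261928994/339112305 ≈ -0.77240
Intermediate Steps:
h(o) = 216 + o
h(155)/40203 - 19779/25305 = (216 + 155)/40203 - 19779/25305 = 371*(1/40203) - 19779*1/25305 = 371/40203 - 6593/8435 = -261928994/339112305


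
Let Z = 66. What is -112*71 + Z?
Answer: -7886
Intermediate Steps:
-112*71 + Z = -112*71 + 66 = -7952 + 66 = -7886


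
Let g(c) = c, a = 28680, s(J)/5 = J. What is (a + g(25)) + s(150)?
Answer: 29455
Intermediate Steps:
s(J) = 5*J
(a + g(25)) + s(150) = (28680 + 25) + 5*150 = 28705 + 750 = 29455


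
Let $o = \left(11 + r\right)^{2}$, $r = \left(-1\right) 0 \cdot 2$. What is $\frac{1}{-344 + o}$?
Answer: $- \frac{1}{223} \approx -0.0044843$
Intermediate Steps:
$r = 0$ ($r = 0 \cdot 2 = 0$)
$o = 121$ ($o = \left(11 + 0\right)^{2} = 11^{2} = 121$)
$\frac{1}{-344 + o} = \frac{1}{-344 + 121} = \frac{1}{-223} = - \frac{1}{223}$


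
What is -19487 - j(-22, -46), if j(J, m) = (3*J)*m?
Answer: -22523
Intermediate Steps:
j(J, m) = 3*J*m
-19487 - j(-22, -46) = -19487 - 3*(-22)*(-46) = -19487 - 1*3036 = -19487 - 3036 = -22523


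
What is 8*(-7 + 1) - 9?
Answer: -57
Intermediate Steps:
8*(-7 + 1) - 9 = 8*(-6) - 9 = -48 - 9 = -57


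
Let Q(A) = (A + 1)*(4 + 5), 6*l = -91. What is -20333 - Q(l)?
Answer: -40411/2 ≈ -20206.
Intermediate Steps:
l = -91/6 (l = (1/6)*(-91) = -91/6 ≈ -15.167)
Q(A) = 9 + 9*A (Q(A) = (1 + A)*9 = 9 + 9*A)
-20333 - Q(l) = -20333 - (9 + 9*(-91/6)) = -20333 - (9 - 273/2) = -20333 - 1*(-255/2) = -20333 + 255/2 = -40411/2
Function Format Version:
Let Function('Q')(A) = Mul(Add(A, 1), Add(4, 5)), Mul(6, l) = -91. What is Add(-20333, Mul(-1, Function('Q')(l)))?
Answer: Rational(-40411, 2) ≈ -20206.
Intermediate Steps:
l = Rational(-91, 6) (l = Mul(Rational(1, 6), -91) = Rational(-91, 6) ≈ -15.167)
Function('Q')(A) = Add(9, Mul(9, A)) (Function('Q')(A) = Mul(Add(1, A), 9) = Add(9, Mul(9, A)))
Add(-20333, Mul(-1, Function('Q')(l))) = Add(-20333, Mul(-1, Add(9, Mul(9, Rational(-91, 6))))) = Add(-20333, Mul(-1, Add(9, Rational(-273, 2)))) = Add(-20333, Mul(-1, Rational(-255, 2))) = Add(-20333, Rational(255, 2)) = Rational(-40411, 2)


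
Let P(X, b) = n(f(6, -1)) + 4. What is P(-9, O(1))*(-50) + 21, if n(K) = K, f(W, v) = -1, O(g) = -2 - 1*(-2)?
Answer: -129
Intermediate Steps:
O(g) = 0 (O(g) = -2 + 2 = 0)
P(X, b) = 3 (P(X, b) = -1 + 4 = 3)
P(-9, O(1))*(-50) + 21 = 3*(-50) + 21 = -150 + 21 = -129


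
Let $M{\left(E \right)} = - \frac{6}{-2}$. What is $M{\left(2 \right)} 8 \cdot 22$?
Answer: $528$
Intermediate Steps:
$M{\left(E \right)} = 3$ ($M{\left(E \right)} = \left(-6\right) \left(- \frac{1}{2}\right) = 3$)
$M{\left(2 \right)} 8 \cdot 22 = 3 \cdot 8 \cdot 22 = 24 \cdot 22 = 528$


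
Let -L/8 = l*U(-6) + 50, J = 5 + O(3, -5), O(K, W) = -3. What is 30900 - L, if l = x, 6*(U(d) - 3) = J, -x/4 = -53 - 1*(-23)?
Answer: 34500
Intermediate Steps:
x = 120 (x = -4*(-53 - 1*(-23)) = -4*(-53 + 23) = -4*(-30) = 120)
J = 2 (J = 5 - 3 = 2)
U(d) = 10/3 (U(d) = 3 + (⅙)*2 = 3 + ⅓ = 10/3)
l = 120
L = -3600 (L = -8*(120*(10/3) + 50) = -8*(400 + 50) = -8*450 = -3600)
30900 - L = 30900 - 1*(-3600) = 30900 + 3600 = 34500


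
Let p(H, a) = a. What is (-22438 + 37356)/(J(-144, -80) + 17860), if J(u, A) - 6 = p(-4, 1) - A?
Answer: 14918/17947 ≈ 0.83123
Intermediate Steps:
J(u, A) = 7 - A (J(u, A) = 6 + (1 - A) = 7 - A)
(-22438 + 37356)/(J(-144, -80) + 17860) = (-22438 + 37356)/((7 - 1*(-80)) + 17860) = 14918/((7 + 80) + 17860) = 14918/(87 + 17860) = 14918/17947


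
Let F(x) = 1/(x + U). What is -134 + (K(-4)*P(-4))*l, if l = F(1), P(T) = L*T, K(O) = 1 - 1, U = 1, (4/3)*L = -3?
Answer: -134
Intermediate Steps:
L = -9/4 (L = (¾)*(-3) = -9/4 ≈ -2.2500)
F(x) = 1/(1 + x) (F(x) = 1/(x + 1) = 1/(1 + x))
K(O) = 0
P(T) = -9*T/4
l = ½ (l = 1/(1 + 1) = 1/2 = ½ ≈ 0.50000)
-134 + (K(-4)*P(-4))*l = -134 + (0*(-9/4*(-4)))*(½) = -134 + (0*9)*(½) = -134 + 0*(½) = -134 + 0 = -134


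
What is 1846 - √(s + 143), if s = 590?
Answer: 1846 - √733 ≈ 1818.9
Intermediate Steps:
1846 - √(s + 143) = 1846 - √(590 + 143) = 1846 - √733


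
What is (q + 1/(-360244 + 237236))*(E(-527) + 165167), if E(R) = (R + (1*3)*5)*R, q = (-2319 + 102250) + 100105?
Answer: 10703400850590417/123008 ≈ 8.7014e+10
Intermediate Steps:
q = 200036 (q = 99931 + 100105 = 200036)
E(R) = R*(15 + R) (E(R) = (R + 3*5)*R = (R + 15)*R = (15 + R)*R = R*(15 + R))
(q + 1/(-360244 + 237236))*(E(-527) + 165167) = (200036 + 1/(-360244 + 237236))*(-527*(15 - 527) + 165167) = (200036 + 1/(-123008))*(-527*(-512) + 165167) = (200036 - 1/123008)*(269824 + 165167) = (24606028287/123008)*434991 = 10703400850590417/123008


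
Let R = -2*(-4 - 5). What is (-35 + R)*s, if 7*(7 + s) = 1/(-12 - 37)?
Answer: 40834/343 ≈ 119.05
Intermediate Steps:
R = 18 (R = -2*(-9) = 18)
s = -2402/343 (s = -7 + 1/(7*(-12 - 37)) = -7 + (1/7)/(-49) = -7 + (1/7)*(-1/49) = -7 - 1/343 = -2402/343 ≈ -7.0029)
(-35 + R)*s = (-35 + 18)*(-2402/343) = -17*(-2402/343) = 40834/343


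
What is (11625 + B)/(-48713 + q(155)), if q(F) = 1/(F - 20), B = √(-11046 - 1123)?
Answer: -1569375/6576254 - 135*I*√12169/6576254 ≈ -0.23864 - 0.0022646*I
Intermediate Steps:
B = I*√12169 (B = √(-12169) = I*√12169 ≈ 110.31*I)
q(F) = 1/(-20 + F)
(11625 + B)/(-48713 + q(155)) = (11625 + I*√12169)/(-48713 + 1/(-20 + 155)) = (11625 + I*√12169)/(-48713 + 1/135) = (11625 + I*√12169)/(-6576254/135) = (11625 + I*√12169)*(-135/6576254) = -1569375/6576254 - 135*I*√12169/6576254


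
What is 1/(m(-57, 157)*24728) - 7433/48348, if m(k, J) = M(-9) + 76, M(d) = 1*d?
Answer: -3078691915/20025451512 ≈ -0.15374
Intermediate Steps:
M(d) = d
m(k, J) = 67 (m(k, J) = -9 + 76 = 67)
1/(m(-57, 157)*24728) - 7433/48348 = 1/(67*24728) - 7433/48348 = (1/67)*(1/24728) - 7433*1/48348 = 1/1656776 - 7433/48348 = -3078691915/20025451512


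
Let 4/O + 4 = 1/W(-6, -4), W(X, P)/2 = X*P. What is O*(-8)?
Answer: 1536/191 ≈ 8.0419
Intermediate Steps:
W(X, P) = 2*P*X (W(X, P) = 2*(X*P) = 2*(P*X) = 2*P*X)
O = -192/191 (O = 4/(-4 + 1/(2*(-4)*(-6))) = 4/(-4 + 1/48) = 4/(-191/48) = 4*(-48/191) = -192/191 ≈ -1.0052)
O*(-8) = -192/191*(-8) = 1536/191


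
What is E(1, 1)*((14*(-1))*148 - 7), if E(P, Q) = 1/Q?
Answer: -2079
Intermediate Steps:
E(1, 1)*((14*(-1))*148 - 7) = ((14*(-1))*148 - 7)/1 = 1*(-14*148 - 7) = 1*(-2072 - 7) = 1*(-2079) = -2079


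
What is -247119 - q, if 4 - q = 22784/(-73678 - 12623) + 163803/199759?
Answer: -4260243021698810/17239401459 ≈ -2.4712e+5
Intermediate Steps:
q = 59372552189/17239401459 (q = 4 - (22784/(-73678 - 12623) + 163803/199759) = 4 - (22784/(-86301) + 163803*(1/199759)) = 4 - (22784*(-1/86301) + 163803/199759) = 4 - (-22784/86301 + 163803/199759) = 4 - 1*9585053647/17239401459 = 4 - 9585053647/17239401459 = 59372552189/17239401459 ≈ 3.4440)
-247119 - q = -247119 - 1*59372552189/17239401459 = -247119 - 59372552189/17239401459 = -4260243021698810/17239401459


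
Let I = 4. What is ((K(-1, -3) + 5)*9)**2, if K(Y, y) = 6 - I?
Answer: 3969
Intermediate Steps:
K(Y, y) = 2 (K(Y, y) = 6 - 1*4 = 6 - 4 = 2)
((K(-1, -3) + 5)*9)**2 = ((2 + 5)*9)**2 = (7*9)**2 = 63**2 = 3969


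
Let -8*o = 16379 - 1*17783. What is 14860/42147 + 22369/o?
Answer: 2593674/20293 ≈ 127.81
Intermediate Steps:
o = 351/2 (o = -(16379 - 1*17783)/8 = -(16379 - 17783)/8 = -1/8*(-1404) = 351/2 ≈ 175.50)
14860/42147 + 22369/o = 14860/42147 + 22369/(351/2) = 14860*(1/42147) + 22369*(2/351) = 14860/42147 + 44738/351 = 2593674/20293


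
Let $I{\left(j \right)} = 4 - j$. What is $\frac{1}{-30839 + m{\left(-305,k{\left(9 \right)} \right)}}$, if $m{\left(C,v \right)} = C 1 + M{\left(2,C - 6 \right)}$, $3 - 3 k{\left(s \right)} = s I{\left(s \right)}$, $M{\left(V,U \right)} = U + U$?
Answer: $- \frac{1}{31766} \approx -3.148 \cdot 10^{-5}$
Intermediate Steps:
$M{\left(V,U \right)} = 2 U$
$k{\left(s \right)} = 1 - \frac{s \left(4 - s\right)}{3}$
$m{\left(C,v \right)} = -12 + 3 C$ ($m{\left(C,v \right)} = C 1 + 2 \left(C - 6\right) = C + 2 \left(C - 6\right) = C + 2 \left(-6 + C\right) = C + \left(-12 + 2 C\right) = -12 + 3 C$)
$\frac{1}{-30839 + m{\left(-305,k{\left(9 \right)} \right)}} = \frac{1}{-30839 + \left(-12 + 3 \left(-305\right)\right)} = \frac{1}{-30839 - 927} = \frac{1}{-31766} = - \frac{1}{31766}$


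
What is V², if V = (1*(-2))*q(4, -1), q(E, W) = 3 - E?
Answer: 4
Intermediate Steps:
V = 2 (V = (1*(-2))*(3 - 1*4) = -2*(3 - 4) = -2*(-1) = 2)
V² = 2² = 4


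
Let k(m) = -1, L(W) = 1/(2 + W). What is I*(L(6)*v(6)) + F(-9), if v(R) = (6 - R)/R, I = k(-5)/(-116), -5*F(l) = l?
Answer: 9/5 ≈ 1.8000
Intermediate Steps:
F(l) = -l/5
I = 1/116 (I = -1/(-116) = -1*(-1/116) = 1/116 ≈ 0.0086207)
v(R) = (6 - R)/R
I*(L(6)*v(6)) + F(-9) = (((6 - 1*6)/6)/(2 + 6))/116 - 1/5*(-9) = (((6 - 6)/6)/8)/116 + 9/5 = (((1/6)*0)/8)/116 + 9/5 = ((1/8)*0)/116 + 9/5 = (1/116)*0 + 9/5 = 0 + 9/5 = 9/5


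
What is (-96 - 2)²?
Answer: 9604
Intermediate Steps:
(-96 - 2)² = (-98)² = 9604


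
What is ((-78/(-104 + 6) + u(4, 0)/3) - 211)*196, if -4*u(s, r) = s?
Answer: -123796/3 ≈ -41265.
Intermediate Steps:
u(s, r) = -s/4
((-78/(-104 + 6) + u(4, 0)/3) - 211)*196 = ((-78/(-104 + 6) - ¼*4/3) - 211)*196 = ((-78/(-98) - 1*⅓) - 211)*196 = ((-78*(-1/98) - ⅓) - 211)*196 = ((39/49 - ⅓) - 211)*196 = (68/147 - 211)*196 = -30949/147*196 = -123796/3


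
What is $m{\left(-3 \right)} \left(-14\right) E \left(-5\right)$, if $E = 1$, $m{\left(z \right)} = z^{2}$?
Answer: $630$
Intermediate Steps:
$m{\left(-3 \right)} \left(-14\right) E \left(-5\right) = \left(-3\right)^{2} \left(-14\right) 1 \left(-5\right) = 9 \left(-14\right) \left(-5\right) = \left(-126\right) \left(-5\right) = 630$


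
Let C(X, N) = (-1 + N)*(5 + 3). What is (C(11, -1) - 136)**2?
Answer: 23104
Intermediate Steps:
C(X, N) = -8 + 8*N (C(X, N) = (-1 + N)*8 = -8 + 8*N)
(C(11, -1) - 136)**2 = ((-8 + 8*(-1)) - 136)**2 = ((-8 - 8) - 136)**2 = (-16 - 136)**2 = (-152)**2 = 23104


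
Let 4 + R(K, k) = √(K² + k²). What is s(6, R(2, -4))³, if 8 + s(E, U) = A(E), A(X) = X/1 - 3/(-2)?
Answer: -⅛ ≈ -0.12500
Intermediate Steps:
A(X) = 3/2 + X (A(X) = X*1 - 3*(-½) = X + 3/2 = 3/2 + X)
R(K, k) = -4 + √(K² + k²)
s(E, U) = -13/2 + E (s(E, U) = -8 + (3/2 + E) = -13/2 + E)
s(6, R(2, -4))³ = (-13/2 + 6)³ = (-½)³ = -⅛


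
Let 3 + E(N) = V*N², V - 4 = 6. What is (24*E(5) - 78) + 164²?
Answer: 32746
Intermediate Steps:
V = 10 (V = 4 + 6 = 10)
E(N) = -3 + 10*N²
(24*E(5) - 78) + 164² = (24*(-3 + 10*5²) - 78) + 164² = (24*(-3 + 10*25) - 78) + 26896 = (24*(-3 + 250) - 78) + 26896 = (24*247 - 78) + 26896 = (5928 - 78) + 26896 = 5850 + 26896 = 32746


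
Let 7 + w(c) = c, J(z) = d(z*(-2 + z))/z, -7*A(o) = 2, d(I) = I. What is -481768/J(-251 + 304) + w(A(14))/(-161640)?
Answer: -60567872671/6411720 ≈ -9446.4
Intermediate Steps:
A(o) = -2/7 (A(o) = -1/7*2 = -2/7)
J(z) = -2 + z (J(z) = (z*(-2 + z))/z = -2 + z)
w(c) = -7 + c
-481768/J(-251 + 304) + w(A(14))/(-161640) = -481768/(-2 + (-251 + 304)) + (-7 - 2/7)/(-161640) = -481768/(-2 + 53) - 51/7*(-1/161640) = -481768/51 + 17/377160 = -60567872671/6411720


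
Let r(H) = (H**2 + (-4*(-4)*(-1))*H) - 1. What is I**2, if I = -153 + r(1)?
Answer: 28561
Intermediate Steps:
r(H) = -1 + H**2 - 16*H (r(H) = (H**2 + (16*(-1))*H) - 1 = (H**2 - 16*H) - 1 = -1 + H**2 - 16*H)
I = -169 (I = -153 + (-1 + 1**2 - 16*1) = -153 + (-1 + 1 - 16) = -153 - 16 = -169)
I**2 = (-169)**2 = 28561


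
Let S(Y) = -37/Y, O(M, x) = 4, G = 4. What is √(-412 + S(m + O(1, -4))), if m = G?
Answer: I*√6666/4 ≈ 20.411*I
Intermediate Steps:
m = 4
√(-412 + S(m + O(1, -4))) = √(-412 - 37/(4 + 4)) = √(-412 - 37/8) = √(-3333/8) = I*√6666/4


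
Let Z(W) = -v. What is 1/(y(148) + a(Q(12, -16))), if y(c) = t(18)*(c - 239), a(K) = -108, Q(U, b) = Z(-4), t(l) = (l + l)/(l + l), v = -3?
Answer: -1/199 ≈ -0.0050251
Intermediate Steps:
t(l) = 1 (t(l) = (2*l)/((2*l)) = (2*l)*(1/(2*l)) = 1)
Z(W) = 3 (Z(W) = -1*(-3) = 3)
Q(U, b) = 3
y(c) = -239 + c (y(c) = 1*(c - 239) = 1*(-239 + c) = -239 + c)
1/(y(148) + a(Q(12, -16))) = 1/((-239 + 148) - 108) = 1/(-91 - 108) = 1/(-199) = -1/199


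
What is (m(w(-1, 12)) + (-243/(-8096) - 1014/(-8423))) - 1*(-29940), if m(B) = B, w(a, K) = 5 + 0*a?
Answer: 2042037902693/68192608 ≈ 29945.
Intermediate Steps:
w(a, K) = 5 (w(a, K) = 5 + 0 = 5)
(m(w(-1, 12)) + (-243/(-8096) - 1014/(-8423))) - 1*(-29940) = (5 + (-243/(-8096) - 1014/(-8423))) - 1*(-29940) = (5 + (-243*(-1/8096) - 1014*(-1/8423))) + 29940 = (5 + (243/8096 + 1014/8423)) + 29940 = (5 + 10256133/68192608) + 29940 = 351219173/68192608 + 29940 = 2042037902693/68192608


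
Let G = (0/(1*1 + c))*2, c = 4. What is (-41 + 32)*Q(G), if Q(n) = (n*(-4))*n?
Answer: 0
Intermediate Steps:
G = 0 (G = (0/(1*1 + 4))*2 = (0/(1 + 4))*2 = (0/5)*2 = (0*(⅕))*2 = 0*2 = 0)
Q(n) = -4*n² (Q(n) = (-4*n)*n = -4*n²)
(-41 + 32)*Q(G) = (-41 + 32)*(-4*0²) = -(-36)*0 = -9*0 = 0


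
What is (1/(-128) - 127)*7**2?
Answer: -796593/128 ≈ -6223.4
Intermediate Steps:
(1/(-128) - 127)*7**2 = (-1/128 - 127)*49 = -16257/128*49 = -796593/128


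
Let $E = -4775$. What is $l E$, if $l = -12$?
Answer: $57300$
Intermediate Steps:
$l E = \left(-12\right) \left(-4775\right) = 57300$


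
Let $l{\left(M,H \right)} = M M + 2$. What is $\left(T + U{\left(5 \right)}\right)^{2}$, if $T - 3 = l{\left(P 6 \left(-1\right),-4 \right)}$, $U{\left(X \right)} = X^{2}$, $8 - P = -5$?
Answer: $37380996$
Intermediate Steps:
$P = 13$ ($P = 8 - -5 = 8 + 5 = 13$)
$l{\left(M,H \right)} = 2 + M^{2}$ ($l{\left(M,H \right)} = M^{2} + 2 = 2 + M^{2}$)
$T = 6089$ ($T = 3 + \left(2 + \left(13 \cdot 6 \left(-1\right)\right)^{2}\right) = 3 + \left(2 + \left(78 \left(-1\right)\right)^{2}\right) = 3 + \left(2 + \left(-78\right)^{2}\right) = 3 + \left(2 + 6084\right) = 3 + 6086 = 6089$)
$\left(T + U{\left(5 \right)}\right)^{2} = \left(6089 + 5^{2}\right)^{2} = \left(6089 + 25\right)^{2} = 6114^{2} = 37380996$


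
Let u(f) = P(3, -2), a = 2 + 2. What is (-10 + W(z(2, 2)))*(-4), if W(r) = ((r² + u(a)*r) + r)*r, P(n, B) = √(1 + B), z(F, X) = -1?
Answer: 40 - 4*I ≈ 40.0 - 4.0*I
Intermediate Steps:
a = 4
u(f) = I (u(f) = √(1 - 2) = √(-1) = I)
W(r) = r*(r + r² + I*r) (W(r) = ((r² + I*r) + r)*r = (r + r² + I*r)*r = r*(r + r² + I*r))
(-10 + W(z(2, 2)))*(-4) = (-10 + (-1)²*(1 + I - 1))*(-4) = (-10 + 1*I)*(-4) = (-10 + I)*(-4) = 40 - 4*I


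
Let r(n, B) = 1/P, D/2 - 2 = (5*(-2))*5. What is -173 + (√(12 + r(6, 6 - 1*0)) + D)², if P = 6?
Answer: 54331/6 - 32*√438 ≈ 8385.5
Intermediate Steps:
D = -96 (D = 4 + 2*((5*(-2))*5) = 4 + 2*(-10*5) = 4 + 2*(-50) = 4 - 100 = -96)
r(n, B) = ⅙ (r(n, B) = 1/6 = ⅙)
-173 + (√(12 + r(6, 6 - 1*0)) + D)² = -173 + (√(12 + ⅙) - 96)² = -173 + (√(73/6) - 96)² = -173 + (√438/6 - 96)² = -173 + (-96 + √438/6)²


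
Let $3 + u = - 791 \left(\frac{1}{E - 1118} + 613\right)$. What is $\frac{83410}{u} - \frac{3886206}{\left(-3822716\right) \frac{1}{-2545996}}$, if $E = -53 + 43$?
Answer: $- \frac{1352918667133517053818}{522709218703943} \approx -2.5883 \cdot 10^{6}$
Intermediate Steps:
$E = -10$
$u = - \frac{546950617}{1128}$ ($u = -3 - 791 \left(\frac{1}{-10 - 1118} + 613\right) = -3 - 791 \left(\frac{1}{-1128} + 613\right) = -3 - 791 \left(- \frac{1}{1128} + 613\right) = -3 - \frac{546947233}{1128} = - \frac{546950617}{1128} \approx -4.8489 \cdot 10^{5}$)
$\frac{83410}{u} - \frac{3886206}{\left(-3822716\right) \frac{1}{-2545996}} = \frac{83410}{- \frac{546950617}{1128}} - \frac{3886206}{\left(-3822716\right) \frac{1}{-2545996}} = 83410 \left(- \frac{1128}{546950617}\right) - \frac{3886206}{\left(-3822716\right) \left(- \frac{1}{2545996}\right)} = - \frac{94086480}{546950617} - \frac{3886206}{\frac{955679}{636499}} = - \frac{94086480}{546950617} - \frac{2473566232794}{955679} = - \frac{1352918667133517053818}{522709218703943}$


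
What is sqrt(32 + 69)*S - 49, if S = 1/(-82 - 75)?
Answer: -49 - sqrt(101)/157 ≈ -49.064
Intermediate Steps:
S = -1/157 (S = 1/(-157) = -1/157 ≈ -0.0063694)
sqrt(32 + 69)*S - 49 = sqrt(32 + 69)*(-1/157) - 49 = sqrt(101)*(-1/157) - 49 = -sqrt(101)/157 - 49 = -49 - sqrt(101)/157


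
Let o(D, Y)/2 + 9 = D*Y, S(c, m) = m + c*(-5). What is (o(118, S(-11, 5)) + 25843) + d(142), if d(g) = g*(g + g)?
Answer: 80313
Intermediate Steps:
S(c, m) = m - 5*c
d(g) = 2*g**2 (d(g) = g*(2*g) = 2*g**2)
o(D, Y) = -18 + 2*D*Y (o(D, Y) = -18 + 2*(D*Y) = -18 + 2*D*Y)
(o(118, S(-11, 5)) + 25843) + d(142) = ((-18 + 2*118*(5 - 5*(-11))) + 25843) + 2*142**2 = ((-18 + 2*118*(5 + 55)) + 25843) + 2*20164 = ((-18 + 2*118*60) + 25843) + 40328 = ((-18 + 14160) + 25843) + 40328 = (14142 + 25843) + 40328 = 39985 + 40328 = 80313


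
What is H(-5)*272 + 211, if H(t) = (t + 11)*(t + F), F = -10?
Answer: -24269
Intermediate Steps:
H(t) = (-10 + t)*(11 + t) (H(t) = (t + 11)*(t - 10) = (11 + t)*(-10 + t) = (-10 + t)*(11 + t))
H(-5)*272 + 211 = (-110 - 5 + (-5)²)*272 + 211 = (-110 - 5 + 25)*272 + 211 = -90*272 + 211 = -24480 + 211 = -24269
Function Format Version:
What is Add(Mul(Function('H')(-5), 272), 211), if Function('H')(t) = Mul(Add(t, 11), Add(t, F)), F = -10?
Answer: -24269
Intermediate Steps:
Function('H')(t) = Mul(Add(-10, t), Add(11, t)) (Function('H')(t) = Mul(Add(t, 11), Add(t, -10)) = Mul(Add(11, t), Add(-10, t)) = Mul(Add(-10, t), Add(11, t)))
Add(Mul(Function('H')(-5), 272), 211) = Add(Mul(Add(-110, -5, Pow(-5, 2)), 272), 211) = Add(Mul(Add(-110, -5, 25), 272), 211) = Add(Mul(-90, 272), 211) = Add(-24480, 211) = -24269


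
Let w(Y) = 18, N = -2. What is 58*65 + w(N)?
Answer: 3788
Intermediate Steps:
58*65 + w(N) = 58*65 + 18 = 3770 + 18 = 3788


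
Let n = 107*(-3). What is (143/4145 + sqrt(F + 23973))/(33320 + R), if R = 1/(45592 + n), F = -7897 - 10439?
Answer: 6473753/6252441193545 + 45271*sqrt(5637)/1508429721 ≈ 0.0022543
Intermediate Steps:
n = -321
F = -18336
R = 1/45271 (R = 1/(45592 - 321) = 1/45271 ≈ 2.2089e-5)
(143/4145 + sqrt(F + 23973))/(33320 + R) = (143/4145 + sqrt(-18336 + 23973))/(33320 + 1/45271) = (143*(1/4145) + sqrt(5637))/(1508429721/45271) = (143/4145 + sqrt(5637))*(45271/1508429721) = 6473753/6252441193545 + 45271*sqrt(5637)/1508429721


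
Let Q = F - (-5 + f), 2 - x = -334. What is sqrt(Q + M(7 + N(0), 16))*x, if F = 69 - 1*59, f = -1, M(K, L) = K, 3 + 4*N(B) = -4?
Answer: 168*sqrt(85) ≈ 1548.9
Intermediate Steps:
N(B) = -7/4 (N(B) = -3/4 + (1/4)*(-4) = -3/4 - 1 = -7/4)
x = 336 (x = 2 - 1*(-334) = 2 + 334 = 336)
F = 10 (F = 69 - 59 = 10)
Q = 16 (Q = 10 - (-5 - 1) = 10 - (-6) = 10 - 1*(-6) = 10 + 6 = 16)
sqrt(Q + M(7 + N(0), 16))*x = sqrt(16 + (7 - 7/4))*336 = sqrt(16 + 21/4)*336 = sqrt(85/4)*336 = (sqrt(85)/2)*336 = 168*sqrt(85)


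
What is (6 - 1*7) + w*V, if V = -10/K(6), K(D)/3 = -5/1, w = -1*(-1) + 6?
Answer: 11/3 ≈ 3.6667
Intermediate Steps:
w = 7 (w = 1 + 6 = 7)
K(D) = -15 (K(D) = 3*(-5/1) = 3*(-5*1) = 3*(-5) = -15)
V = ⅔ (V = -10/(-15) = -10*(-1/15) = ⅔ ≈ 0.66667)
(6 - 1*7) + w*V = (6 - 1*7) + 7*(⅔) = (6 - 7) + 14/3 = -1 + 14/3 = 11/3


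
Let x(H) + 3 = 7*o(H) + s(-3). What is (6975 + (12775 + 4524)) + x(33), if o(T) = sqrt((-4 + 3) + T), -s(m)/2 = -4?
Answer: 24279 + 28*sqrt(2) ≈ 24319.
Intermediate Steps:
s(m) = 8 (s(m) = -2*(-4) = 8)
o(T) = sqrt(-1 + T)
x(H) = 5 + 7*sqrt(-1 + H) (x(H) = -3 + (7*sqrt(-1 + H) + 8) = -3 + (8 + 7*sqrt(-1 + H)) = 5 + 7*sqrt(-1 + H))
(6975 + (12775 + 4524)) + x(33) = (6975 + (12775 + 4524)) + (5 + 7*sqrt(-1 + 33)) = (6975 + 17299) + (5 + 7*sqrt(32)) = 24274 + (5 + 7*(4*sqrt(2))) = 24274 + (5 + 28*sqrt(2)) = 24279 + 28*sqrt(2)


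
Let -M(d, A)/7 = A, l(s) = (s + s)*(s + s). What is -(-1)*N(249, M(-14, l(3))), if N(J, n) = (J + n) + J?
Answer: 246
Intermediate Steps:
l(s) = 4*s**2 (l(s) = (2*s)*(2*s) = 4*s**2)
M(d, A) = -7*A
N(J, n) = n + 2*J
-(-1)*N(249, M(-14, l(3))) = -(-1)*(-28*3**2 + 2*249) = -(-1)*(-28*9 + 498) = -(-1)*(-7*36 + 498) = -(-1)*(-252 + 498) = -(-1)*246 = -1*(-246) = 246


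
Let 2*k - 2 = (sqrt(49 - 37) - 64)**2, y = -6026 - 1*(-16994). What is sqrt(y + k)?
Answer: sqrt(13023 - 128*sqrt(3)) ≈ 113.14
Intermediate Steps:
y = 10968 (y = -6026 + 16994 = 10968)
k = 1 + (-64 + 2*sqrt(3))**2/2 (k = 1 + (sqrt(49 - 37) - 64)**2/2 = 1 + (sqrt(12) - 64)**2/2 = 1 + (2*sqrt(3) - 64)**2/2 = 1 + (-64 + 2*sqrt(3))**2/2 ≈ 1833.3)
sqrt(y + k) = sqrt(10968 + (2055 - 128*sqrt(3))) = sqrt(13023 - 128*sqrt(3))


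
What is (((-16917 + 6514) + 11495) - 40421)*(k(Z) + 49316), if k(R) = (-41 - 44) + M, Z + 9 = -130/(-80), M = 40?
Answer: -1937779159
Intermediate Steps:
Z = -59/8 (Z = -9 - 130/(-80) = -9 - 130*(-1/80) = -9 + 13/8 = -59/8 ≈ -7.3750)
k(R) = -45 (k(R) = (-41 - 44) + 40 = -85 + 40 = -45)
(((-16917 + 6514) + 11495) - 40421)*(k(Z) + 49316) = (((-16917 + 6514) + 11495) - 40421)*(-45 + 49316) = ((-10403 + 11495) - 40421)*49271 = (1092 - 40421)*49271 = -39329*49271 = -1937779159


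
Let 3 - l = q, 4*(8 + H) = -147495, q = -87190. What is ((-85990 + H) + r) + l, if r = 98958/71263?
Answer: -10169903213/285052 ≈ -35677.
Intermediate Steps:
H = -147527/4 (H = -8 + (¼)*(-147495) = -8 - 147495/4 = -147527/4 ≈ -36882.)
l = 87193 (l = 3 - 1*(-87190) = 3 + 87190 = 87193)
r = 98958/71263 (r = 98958*(1/71263) = 98958/71263 ≈ 1.3886)
((-85990 + H) + r) + l = ((-85990 - 147527/4) + 98958/71263) + 87193 = (-491487/4 + 98958/71263) + 87193 = -35024442249/285052 + 87193 = -10169903213/285052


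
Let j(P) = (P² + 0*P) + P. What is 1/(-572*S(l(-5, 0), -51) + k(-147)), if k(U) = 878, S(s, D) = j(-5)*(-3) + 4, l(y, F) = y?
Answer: 1/32910 ≈ 3.0386e-5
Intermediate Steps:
j(P) = P + P² (j(P) = (P² + 0) + P = P² + P = P + P²)
S(s, D) = -56 (S(s, D) = -5*(1 - 5)*(-3) + 4 = -5*(-4)*(-3) + 4 = 20*(-3) + 4 = -60 + 4 = -56)
1/(-572*S(l(-5, 0), -51) + k(-147)) = 1/(-572*(-56) + 878) = 1/(32032 + 878) = 1/32910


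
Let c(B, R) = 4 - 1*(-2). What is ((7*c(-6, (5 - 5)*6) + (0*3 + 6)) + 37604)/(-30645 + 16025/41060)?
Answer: -309198224/251653535 ≈ -1.2287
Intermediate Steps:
c(B, R) = 6 (c(B, R) = 4 + 2 = 6)
((7*c(-6, (5 - 5)*6) + (0*3 + 6)) + 37604)/(-30645 + 16025/41060) = ((7*6 + (0*3 + 6)) + 37604)/(-30645 + 16025/41060) = ((42 + (0 + 6)) + 37604)/(-30645 + 16025*(1/41060)) = ((42 + 6) + 37604)/(-30645 + 3205/8212) = (48 + 37604)/(-251653535/8212) = 37652*(-8212/251653535) = -309198224/251653535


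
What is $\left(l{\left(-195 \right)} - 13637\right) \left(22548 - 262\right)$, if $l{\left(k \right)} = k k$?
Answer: $543510968$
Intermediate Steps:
$l{\left(k \right)} = k^{2}$
$\left(l{\left(-195 \right)} - 13637\right) \left(22548 - 262\right) = \left(\left(-195\right)^{2} - 13637\right) \left(22548 - 262\right) = \left(38025 - 13637\right) 22286 = 24388 \cdot 22286 = 543510968$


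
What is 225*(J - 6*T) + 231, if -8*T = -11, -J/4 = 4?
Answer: -20901/4 ≈ -5225.3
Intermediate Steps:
J = -16 (J = -4*4 = -16)
T = 11/8 (T = -1/8*(-11) = 11/8 ≈ 1.3750)
225*(J - 6*T) + 231 = 225*(-16 - 6*11/8) + 231 = 225*(-16 - 33/4) + 231 = 225*(-97/4) + 231 = -21825/4 + 231 = -20901/4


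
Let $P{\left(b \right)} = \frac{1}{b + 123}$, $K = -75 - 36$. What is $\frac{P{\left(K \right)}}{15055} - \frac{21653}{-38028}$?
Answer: $\frac{27165757}{47709295} \approx 0.5694$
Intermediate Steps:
$K = -111$
$P{\left(b \right)} = \frac{1}{123 + b}$
$\frac{P{\left(K \right)}}{15055} - \frac{21653}{-38028} = \frac{1}{\left(123 - 111\right) 15055} - \frac{21653}{-38028} = \frac{1}{12} \cdot \frac{1}{15055} - - \frac{21653}{38028} = \frac{1}{12} \cdot \frac{1}{15055} + \frac{21653}{38028} = \frac{1}{180660} + \frac{21653}{38028} = \frac{27165757}{47709295}$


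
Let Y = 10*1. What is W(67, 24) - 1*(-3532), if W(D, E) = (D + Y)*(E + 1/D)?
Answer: 360537/67 ≈ 5381.1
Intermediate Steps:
Y = 10
W(D, E) = (10 + D)*(E + 1/D) (W(D, E) = (D + 10)*(E + 1/D) = (10 + D)*(E + 1/D))
W(67, 24) - 1*(-3532) = (1 + 10*24 + 10/67 + 67*24) - 1*(-3532) = (1 + 240 + 10*(1/67) + 1608) + 3532 = (1 + 240 + 10/67 + 1608) + 3532 = 123893/67 + 3532 = 360537/67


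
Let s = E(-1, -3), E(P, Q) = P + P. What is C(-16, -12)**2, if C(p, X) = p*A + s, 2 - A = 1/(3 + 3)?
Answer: 8836/9 ≈ 981.78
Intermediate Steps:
A = 11/6 (A = 2 - 1/(3 + 3) = 2 - 1/6 = 11/6 ≈ 1.8333)
E(P, Q) = 2*P
s = -2 (s = 2*(-1) = -2)
C(p, X) = -2 + 11*p/6 (C(p, X) = p*(11/6) - 2 = 11*p/6 - 2 = -2 + 11*p/6)
C(-16, -12)**2 = (-2 + (11/6)*(-16))**2 = (-2 - 88/3)**2 = (-94/3)**2 = 8836/9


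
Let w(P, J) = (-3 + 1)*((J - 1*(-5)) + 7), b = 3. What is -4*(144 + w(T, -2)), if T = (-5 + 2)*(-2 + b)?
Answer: -496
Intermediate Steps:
T = -3 (T = (-5 + 2)*(-2 + 3) = -3*1 = -3)
w(P, J) = -24 - 2*J (w(P, J) = -2*((J + 5) + 7) = -2*((5 + J) + 7) = -2*(12 + J) = -24 - 2*J)
-4*(144 + w(T, -2)) = -4*(144 + (-24 - 2*(-2))) = -4*(144 + (-24 + 4)) = -4*(144 - 20) = -4*124 = -496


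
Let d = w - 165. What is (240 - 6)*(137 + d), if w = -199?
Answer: -53118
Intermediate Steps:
d = -364 (d = -199 - 165 = -364)
(240 - 6)*(137 + d) = (240 - 6)*(137 - 364) = 234*(-227) = -53118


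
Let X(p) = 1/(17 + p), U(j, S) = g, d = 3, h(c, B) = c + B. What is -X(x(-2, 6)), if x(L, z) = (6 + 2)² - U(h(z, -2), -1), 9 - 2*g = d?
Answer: -1/78 ≈ -0.012821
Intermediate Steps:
h(c, B) = B + c
g = 3 (g = 9/2 - ½*3 = 9/2 - 3/2 = 3)
U(j, S) = 3
x(L, z) = 61 (x(L, z) = (6 + 2)² - 1*3 = 8² - 3 = 64 - 3 = 61)
-X(x(-2, 6)) = -1/(17 + 61) = -1/78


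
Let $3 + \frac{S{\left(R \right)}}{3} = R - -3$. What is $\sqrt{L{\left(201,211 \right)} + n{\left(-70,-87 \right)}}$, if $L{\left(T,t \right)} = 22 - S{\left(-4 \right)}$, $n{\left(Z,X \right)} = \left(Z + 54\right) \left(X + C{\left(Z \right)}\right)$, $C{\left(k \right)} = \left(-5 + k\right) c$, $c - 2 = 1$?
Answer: $\sqrt{5026} \approx 70.894$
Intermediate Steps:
$c = 3$ ($c = 2 + 1 = 3$)
$S{\left(R \right)} = 3 R$ ($S{\left(R \right)} = -9 + 3 \left(R - -3\right) = -9 + 3 \left(R + 3\right) = -9 + 3 \left(3 + R\right) = -9 + \left(9 + 3 R\right) = 3 R$)
$C{\left(k \right)} = -15 + 3 k$ ($C{\left(k \right)} = \left(-5 + k\right) 3 = -15 + 3 k$)
$n{\left(Z,X \right)} = \left(54 + Z\right) \left(-15 + X + 3 Z\right)$ ($n{\left(Z,X \right)} = \left(Z + 54\right) \left(X + \left(-15 + 3 Z\right)\right) = \left(54 + Z\right) \left(-15 + X + 3 Z\right)$)
$L{\left(T,t \right)} = 34$ ($L{\left(T,t \right)} = 22 - 3 \left(-4\right) = 22 - -12 = 22 + 12 = 34$)
$\sqrt{L{\left(201,211 \right)} + n{\left(-70,-87 \right)}} = \sqrt{34 + \left(-810 + 3 \left(-70\right)^{2} + 54 \left(-87\right) + 147 \left(-70\right) - -6090\right)} = \sqrt{34 - -4992} = \sqrt{34 + 4992} = \sqrt{5026}$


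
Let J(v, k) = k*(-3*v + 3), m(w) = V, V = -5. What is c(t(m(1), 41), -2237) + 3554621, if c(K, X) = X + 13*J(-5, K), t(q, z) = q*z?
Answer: 3504414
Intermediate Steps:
m(w) = -5
J(v, k) = k*(3 - 3*v)
c(K, X) = X + 234*K (c(K, X) = X + 13*(3*K*(1 - 1*(-5))) = X + 13*(3*K*(1 + 5)) = X + 13*(3*K*6) = X + 13*(18*K) = X + 234*K)
c(t(m(1), 41), -2237) + 3554621 = (-2237 + 234*(-5*41)) + 3554621 = (-2237 + 234*(-205)) + 3554621 = (-2237 - 47970) + 3554621 = -50207 + 3554621 = 3504414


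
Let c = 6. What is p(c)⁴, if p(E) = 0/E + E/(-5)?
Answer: 1296/625 ≈ 2.0736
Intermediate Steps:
p(E) = -E/5 (p(E) = 0 + E*(-⅕) = 0 - E/5 = -E/5)
p(c)⁴ = (-⅕*6)⁴ = (-6/5)⁴ = 1296/625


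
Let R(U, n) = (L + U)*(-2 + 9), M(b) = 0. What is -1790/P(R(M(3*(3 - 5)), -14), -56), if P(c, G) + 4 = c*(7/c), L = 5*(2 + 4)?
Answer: -1790/3 ≈ -596.67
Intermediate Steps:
L = 30 (L = 5*6 = 30)
R(U, n) = 210 + 7*U (R(U, n) = (30 + U)*(-2 + 9) = (30 + U)*7 = 210 + 7*U)
P(c, G) = 3 (P(c, G) = -4 + c*(7/c) = -4 + 7 = 3)
-1790/P(R(M(3*(3 - 5)), -14), -56) = -1790/3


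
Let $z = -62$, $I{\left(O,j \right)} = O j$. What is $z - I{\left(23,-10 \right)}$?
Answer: $168$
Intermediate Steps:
$z - I{\left(23,-10 \right)} = -62 - 23 \left(-10\right) = -62 - -230 = -62 + 230 = 168$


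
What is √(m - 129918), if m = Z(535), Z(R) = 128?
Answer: I*√129790 ≈ 360.26*I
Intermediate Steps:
m = 128
√(m - 129918) = √(128 - 129918) = √(-129790) = I*√129790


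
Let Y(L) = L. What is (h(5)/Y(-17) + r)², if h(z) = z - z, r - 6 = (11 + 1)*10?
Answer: 15876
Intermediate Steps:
r = 126 (r = 6 + (11 + 1)*10 = 6 + 12*10 = 6 + 120 = 126)
h(z) = 0
(h(5)/Y(-17) + r)² = (0/(-17) + 126)² = (0*(-1/17) + 126)² = (0 + 126)² = 126² = 15876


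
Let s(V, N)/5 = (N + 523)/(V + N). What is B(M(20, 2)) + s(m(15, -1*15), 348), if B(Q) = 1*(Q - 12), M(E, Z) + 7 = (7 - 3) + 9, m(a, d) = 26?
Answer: 2111/374 ≈ 5.6444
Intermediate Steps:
M(E, Z) = 6 (M(E, Z) = -7 + ((7 - 3) + 9) = -7 + (4 + 9) = -7 + 13 = 6)
s(V, N) = 5*(523 + N)/(N + V) (s(V, N) = 5*((N + 523)/(V + N)) = 5*((523 + N)/(N + V)) = 5*(523 + N)/(N + V))
B(Q) = -12 + Q (B(Q) = 1*(-12 + Q) = -12 + Q)
B(M(20, 2)) + s(m(15, -1*15), 348) = (-12 + 6) + 5*(523 + 348)/(348 + 26) = -6 + 5*871/374 = -6 + 5*(1/374)*871 = -6 + 4355/374 = 2111/374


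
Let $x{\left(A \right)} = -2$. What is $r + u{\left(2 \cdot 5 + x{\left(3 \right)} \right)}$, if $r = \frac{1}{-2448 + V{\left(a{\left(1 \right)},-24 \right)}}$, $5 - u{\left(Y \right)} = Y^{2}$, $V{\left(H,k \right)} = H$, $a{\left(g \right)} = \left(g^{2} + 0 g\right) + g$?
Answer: $- \frac{144315}{2446} \approx -59.0$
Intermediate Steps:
$a{\left(g \right)} = g + g^{2}$ ($a{\left(g \right)} = \left(g^{2} + 0\right) + g = g^{2} + g = g + g^{2}$)
$u{\left(Y \right)} = 5 - Y^{2}$
$r = - \frac{1}{2446}$ ($r = \frac{1}{-2448 + 1 \left(1 + 1\right)} = \frac{1}{-2448 + 1 \cdot 2} = \frac{1}{-2448 + 2} = \frac{1}{-2446} = - \frac{1}{2446} \approx -0.00040883$)
$r + u{\left(2 \cdot 5 + x{\left(3 \right)} \right)} = - \frac{1}{2446} + \left(5 - \left(2 \cdot 5 - 2\right)^{2}\right) = - \frac{1}{2446} + \left(5 - \left(10 - 2\right)^{2}\right) = - \frac{1}{2446} + \left(5 - 8^{2}\right) = - \frac{1}{2446} + \left(5 - 64\right) = - \frac{1}{2446} - 59 = - \frac{144315}{2446}$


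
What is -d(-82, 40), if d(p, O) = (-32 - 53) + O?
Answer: 45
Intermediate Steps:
d(p, O) = -85 + O
-d(-82, 40) = -(-85 + 40) = -1*(-45) = 45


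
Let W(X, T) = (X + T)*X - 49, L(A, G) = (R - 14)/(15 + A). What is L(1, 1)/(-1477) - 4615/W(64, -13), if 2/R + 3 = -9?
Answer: -130819361/91172256 ≈ -1.4349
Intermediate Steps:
R = -1/6 (R = 2/(-3 - 9) = 2/(-12) = 2*(-1/12) = -1/6 ≈ -0.16667)
L(A, G) = -85/(6*(15 + A)) (L(A, G) = (-1/6 - 14)/(15 + A) = -85/(6*(15 + A)))
W(X, T) = -49 + X*(T + X) (W(X, T) = (T + X)*X - 49 = X*(T + X) - 49 = -49 + X*(T + X))
L(1, 1)/(-1477) - 4615/W(64, -13) = -85/(90 + 6*1)/(-1477) - 4615/(-49 + 64**2 - 13*64) = -85/(90 + 6)*(-1/1477) - 4615/(-49 + 4096 - 832) = -85/96*(-1/1477) - 4615/3215 = -85*1/96*(-1/1477) - 4615*1/3215 = -85/96*(-1/1477) - 923/643 = 85/141792 - 923/643 = -130819361/91172256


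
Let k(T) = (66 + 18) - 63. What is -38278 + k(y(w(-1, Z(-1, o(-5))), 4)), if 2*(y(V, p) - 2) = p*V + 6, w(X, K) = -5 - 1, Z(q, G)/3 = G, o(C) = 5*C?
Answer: -38257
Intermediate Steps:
Z(q, G) = 3*G
w(X, K) = -6
y(V, p) = 5 + V*p/2 (y(V, p) = 2 + (p*V + 6)/2 = 2 + (V*p + 6)/2 = 2 + (6 + V*p)/2 = 2 + (3 + V*p/2) = 5 + V*p/2)
k(T) = 21 (k(T) = 84 - 63 = 21)
-38278 + k(y(w(-1, Z(-1, o(-5))), 4)) = -38278 + 21 = -38257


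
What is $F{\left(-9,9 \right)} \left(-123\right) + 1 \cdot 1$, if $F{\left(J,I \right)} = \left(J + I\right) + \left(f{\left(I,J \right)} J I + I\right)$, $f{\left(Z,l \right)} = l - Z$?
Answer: $-180440$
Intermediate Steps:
$F{\left(J,I \right)} = J + 2 I + I J \left(J - I\right)$ ($F{\left(J,I \right)} = \left(J + I\right) + \left(\left(J - I\right) J I + I\right) = \left(I + J\right) + \left(J \left(J - I\right) I + I\right) = \left(I + J\right) + \left(I J \left(J - I\right) + I\right) = \left(I + J\right) + \left(I + I J \left(J - I\right)\right) = J + 2 I + I J \left(J - I\right)$)
$F{\left(-9,9 \right)} \left(-123\right) + 1 \cdot 1 = \left(-9 + 2 \cdot 9 - 9 \left(-9\right) \left(9 - -9\right)\right) \left(-123\right) + 1 \cdot 1 = \left(-9 + 18 - 9 \left(-9\right) \left(9 + 9\right)\right) \left(-123\right) + 1 = \left(-9 + 18 - 9 \left(-9\right) 18\right) \left(-123\right) + 1 = \left(-9 + 18 + 1458\right) \left(-123\right) + 1 = 1467 \left(-123\right) + 1 = -180441 + 1 = -180440$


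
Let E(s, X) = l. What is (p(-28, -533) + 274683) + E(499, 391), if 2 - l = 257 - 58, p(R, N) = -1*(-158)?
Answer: 274644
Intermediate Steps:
p(R, N) = 158
l = -197 (l = 2 - (257 - 58) = 2 - 1*199 = 2 - 199 = -197)
E(s, X) = -197
(p(-28, -533) + 274683) + E(499, 391) = (158 + 274683) - 197 = 274841 - 197 = 274644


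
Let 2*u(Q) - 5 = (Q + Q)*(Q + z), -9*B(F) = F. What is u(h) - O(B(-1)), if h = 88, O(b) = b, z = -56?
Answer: 50731/18 ≈ 2818.4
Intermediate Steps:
B(F) = -F/9
u(Q) = 5/2 + Q*(-56 + Q) (u(Q) = 5/2 + ((Q + Q)*(Q - 56))/2 = 5/2 + ((2*Q)*(-56 + Q))/2 = 5/2 + (2*Q*(-56 + Q))/2 = 5/2 + Q*(-56 + Q))
u(h) - O(B(-1)) = (5/2 + 88**2 - 56*88) - (-1)*(-1)/9 = (5/2 + 7744 - 4928) - 1*1/9 = 5637/2 - 1/9 = 50731/18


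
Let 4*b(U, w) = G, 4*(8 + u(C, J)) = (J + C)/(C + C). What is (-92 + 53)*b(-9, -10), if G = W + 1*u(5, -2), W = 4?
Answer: 6123/160 ≈ 38.269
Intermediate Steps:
u(C, J) = -8 + (C + J)/(8*C) (u(C, J) = -8 + ((J + C)/(C + C))/4 = -8 + ((C + J)/((2*C)))/4 = -8 + ((C + J)*(1/(2*C)))/4 = -8 + ((C + J)/(2*C))/4 = -8 + (C + J)/(8*C))
G = -157/40 (G = 4 + 1*((⅛)*(-2 - 63*5)/5) = 4 + 1*((⅛)*(⅕)*(-2 - 315)) = 4 + 1*((⅛)*(⅕)*(-317)) = 4 + 1*(-317/40) = 4 - 317/40 = -157/40 ≈ -3.9250)
b(U, w) = -157/160 (b(U, w) = (¼)*(-157/40) = -157/160)
(-92 + 53)*b(-9, -10) = (-92 + 53)*(-157/160) = -39*(-157/160) = 6123/160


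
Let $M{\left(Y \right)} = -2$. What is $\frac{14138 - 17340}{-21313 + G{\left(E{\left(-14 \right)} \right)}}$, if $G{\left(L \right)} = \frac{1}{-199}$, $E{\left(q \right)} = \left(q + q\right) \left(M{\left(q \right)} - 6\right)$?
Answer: $\frac{318599}{2120644} \approx 0.15024$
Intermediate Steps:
$E{\left(q \right)} = - 16 q$ ($E{\left(q \right)} = \left(q + q\right) \left(-2 - 6\right) = 2 q \left(-8\right) = - 16 q$)
$G{\left(L \right)} = - \frac{1}{199}$
$\frac{14138 - 17340}{-21313 + G{\left(E{\left(-14 \right)} \right)}} = \frac{14138 - 17340}{-21313 - \frac{1}{199}} = - \frac{3202}{- \frac{4241288}{199}} = \left(-3202\right) \left(- \frac{199}{4241288}\right) = \frac{318599}{2120644}$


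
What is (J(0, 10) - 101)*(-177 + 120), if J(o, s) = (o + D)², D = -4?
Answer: 4845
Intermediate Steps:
J(o, s) = (-4 + o)² (J(o, s) = (o - 4)² = (-4 + o)²)
(J(0, 10) - 101)*(-177 + 120) = ((-4 + 0)² - 101)*(-177 + 120) = ((-4)² - 101)*(-57) = (16 - 101)*(-57) = -85*(-57) = 4845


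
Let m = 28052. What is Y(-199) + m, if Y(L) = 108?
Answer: 28160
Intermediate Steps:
Y(-199) + m = 108 + 28052 = 28160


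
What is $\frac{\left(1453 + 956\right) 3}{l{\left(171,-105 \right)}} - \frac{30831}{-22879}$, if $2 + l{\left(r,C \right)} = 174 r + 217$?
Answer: $\frac{1089320772}{685660751} \approx 1.5887$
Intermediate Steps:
$l{\left(r,C \right)} = 215 + 174 r$ ($l{\left(r,C \right)} = -2 + \left(174 r + 217\right) = -2 + \left(217 + 174 r\right) = 215 + 174 r$)
$\frac{\left(1453 + 956\right) 3}{l{\left(171,-105 \right)}} - \frac{30831}{-22879} = \frac{\left(1453 + 956\right) 3}{215 + 174 \cdot 171} - \frac{30831}{-22879} = \frac{2409 \cdot 3}{215 + 29754} - - \frac{30831}{22879} = \frac{7227}{29969} + \frac{30831}{22879} = \frac{1089320772}{685660751}$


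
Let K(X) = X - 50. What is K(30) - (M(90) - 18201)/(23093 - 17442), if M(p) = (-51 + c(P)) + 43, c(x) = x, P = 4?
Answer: -94815/5651 ≈ -16.778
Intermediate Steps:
K(X) = -50 + X
M(p) = -4 (M(p) = (-51 + 4) + 43 = -47 + 43 = -4)
K(30) - (M(90) - 18201)/(23093 - 17442) = (-50 + 30) - (-4 - 18201)/(23093 - 17442) = -20 - (-18205)/5651 = -20 - 1*(-18205/5651) = -20 + 18205/5651 = -94815/5651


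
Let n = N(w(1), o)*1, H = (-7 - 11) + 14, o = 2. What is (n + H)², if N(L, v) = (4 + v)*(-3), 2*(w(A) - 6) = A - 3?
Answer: 484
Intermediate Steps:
w(A) = 9/2 + A/2 (w(A) = 6 + (A - 3)/2 = 6 + (-3 + A)/2 = 6 + (-3/2 + A/2) = 9/2 + A/2)
N(L, v) = -12 - 3*v
H = -4 (H = -18 + 14 = -4)
n = -18 (n = (-12 - 3*2)*1 = (-12 - 6)*1 = -18*1 = -18)
(n + H)² = (-18 - 4)² = (-22)² = 484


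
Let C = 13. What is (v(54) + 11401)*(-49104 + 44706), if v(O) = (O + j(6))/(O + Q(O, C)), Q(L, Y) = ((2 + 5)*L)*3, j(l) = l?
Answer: -1654680064/33 ≈ -5.0142e+7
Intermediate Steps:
Q(L, Y) = 21*L (Q(L, Y) = (7*L)*3 = 21*L)
v(O) = (6 + O)/(22*O) (v(O) = (O + 6)/(O + 21*O) = (6 + O)/((22*O)) = (6 + O)*(1/(22*O)) = (6 + O)/(22*O))
(v(54) + 11401)*(-49104 + 44706) = ((1/22)*(6 + 54)/54 + 11401)*(-49104 + 44706) = ((1/22)*(1/54)*60 + 11401)*(-4398) = (5/99 + 11401)*(-4398) = (1128704/99)*(-4398) = -1654680064/33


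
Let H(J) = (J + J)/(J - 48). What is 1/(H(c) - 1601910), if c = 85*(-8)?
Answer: -91/145773640 ≈ -6.2426e-7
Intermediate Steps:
c = -680
H(J) = 2*J/(-48 + J) (H(J) = (2*J)/(-48 + J) = 2*J/(-48 + J))
1/(H(c) - 1601910) = 1/(2*(-680)/(-48 - 680) - 1601910) = 1/(2*(-680)/(-728) - 1601910) = 1/(2*(-680)*(-1/728) - 1601910) = 1/(170/91 - 1601910) = 1/(-145773640/91) = -91/145773640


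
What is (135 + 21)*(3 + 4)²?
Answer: 7644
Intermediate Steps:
(135 + 21)*(3 + 4)² = 156*7² = 156*49 = 7644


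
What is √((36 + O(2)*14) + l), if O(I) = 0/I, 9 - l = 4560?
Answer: I*√4515 ≈ 67.194*I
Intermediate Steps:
l = -4551 (l = 9 - 1*4560 = 9 - 4560 = -4551)
O(I) = 0
√((36 + O(2)*14) + l) = √((36 + 0*14) - 4551) = √((36 + 0) - 4551) = √(36 - 4551) = √(-4515) = I*√4515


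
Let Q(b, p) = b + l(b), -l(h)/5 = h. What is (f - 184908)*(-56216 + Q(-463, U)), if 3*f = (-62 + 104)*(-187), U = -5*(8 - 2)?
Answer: 10194663464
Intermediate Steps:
l(h) = -5*h
U = -30 (U = -5*6 = -30)
f = -2618 (f = ((-62 + 104)*(-187))/3 = (42*(-187))/3 = (1/3)*(-7854) = -2618)
Q(b, p) = -4*b (Q(b, p) = b - 5*b = -4*b)
(f - 184908)*(-56216 + Q(-463, U)) = (-2618 - 184908)*(-56216 - 4*(-463)) = -187526*(-56216 + 1852) = -187526*(-54364) = 10194663464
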